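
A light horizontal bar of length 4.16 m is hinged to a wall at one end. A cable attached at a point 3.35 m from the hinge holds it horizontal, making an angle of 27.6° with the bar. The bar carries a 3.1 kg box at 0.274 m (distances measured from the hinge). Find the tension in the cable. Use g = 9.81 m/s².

Sum moments about the hinge (the unknown hinge reaction has zero arm there).
Box: 3.1 × 9.81 = 30.41 N down at 0.274 m → arm 0.274 m, τ = 30.41 × 0.274 = 8.332 N·m clockwise.
Total clockwise load moment = 8.332 N·m.
The cable tension T acts at 3.35 m; only its component perpendicular to the bar, T sinθ, produces torque. sin 27.6° = 0.4633.
For rotational equilibrium, T × 3.35 × 0.4633 = 8.332, so T = 8.332 / 1.552 = 5.37 N.

T ≈ 5.37 N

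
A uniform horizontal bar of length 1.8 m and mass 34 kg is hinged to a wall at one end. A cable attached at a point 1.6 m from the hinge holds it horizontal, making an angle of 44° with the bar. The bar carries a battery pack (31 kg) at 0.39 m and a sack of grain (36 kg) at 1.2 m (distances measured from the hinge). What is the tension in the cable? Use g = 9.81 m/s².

T ≈ 758 N

Taking torques about the hinge:
Beam weight: 34 × 9.81 = 333.5 N down at 0.9 m → arm 0.9 m, τ = 333.5 × 0.9 = 300.2 N·m clockwise.
Battery pack: 31 × 9.81 = 304.1 N down at 0.39 m → arm 0.39 m, τ = 304.1 × 0.39 = 118.6 N·m clockwise.
Sack of grain: 36 × 9.81 = 353.2 N down at 1.2 m → arm 1.2 m, τ = 353.2 × 1.2 = 423.8 N·m clockwise.
Total clockwise load moment = 842.6 N·m.
The cable tension T acts at 1.6 m; only its component perpendicular to the bar, T sinθ, produces torque. sin 44° = 0.6947.
Balancing moments: T × 1.6 × 0.6947 = 842.6, giving T = 842.6 / 1.112 = 758 N.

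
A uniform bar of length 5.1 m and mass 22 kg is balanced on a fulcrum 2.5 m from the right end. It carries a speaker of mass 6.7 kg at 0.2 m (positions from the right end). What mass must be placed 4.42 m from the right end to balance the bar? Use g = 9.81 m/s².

Sum moments about the fulcrum (at 2.5 m from the right end) (the support reaction has zero arm there).
Beam weight: 22 × 9.81 = 215.8 N down at 2.55 m → arm 0.05 m, τ = 215.8 × 0.05 = 10.79 N·m counterclockwise.
Speaker: 6.7 × 9.81 = 65.73 N down at 0.2 m → arm 2.3 m, τ = 65.73 × 2.3 = 151.2 N·m clockwise.
Net moment of known loads = 140.4 N·m clockwise.
An unknown mass m at 4.42 m has arm 1.92 m; its moment is m·g·1.92 counterclockwise.
Στ = 0 ⇒ m × 9.81 × 1.92 = 140.4 ⇒ m = 140.4 / (9.81 × 1.92) = 7.45 kg.

m ≈ 7.45 kg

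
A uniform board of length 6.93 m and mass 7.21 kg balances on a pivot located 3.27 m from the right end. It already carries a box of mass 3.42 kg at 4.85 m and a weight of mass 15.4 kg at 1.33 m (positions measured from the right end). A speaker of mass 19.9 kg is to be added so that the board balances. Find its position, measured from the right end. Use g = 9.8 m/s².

x ≈ 4.43 m from the right end

Choose the pivot (at 3.27 m from the right end) as the axis so the support reaction has zero arm there.
Beam weight: 7.21 × 9.8 = 70.66 N down at 3.465 m → arm 0.195 m, τ = 70.66 × 0.195 = 13.78 N·m counterclockwise.
Box: 3.42 × 9.8 = 33.52 N down at 4.85 m → arm 1.58 m, τ = 33.52 × 1.58 = 52.96 N·m counterclockwise.
Weight: 15.4 × 9.8 = 150.9 N down at 1.33 m → arm 1.94 m, τ = 150.9 × 1.94 = 292.7 N·m clockwise.
Net moment of existing loads = 226 N·m clockwise.
The speaker weighs 19.9 × 9.8 = 195 N and must supply an equal counterclockwise moment, so its lever arm about the pivot is 226 / 195 = 1.16 m.
That puts it at 3.27 + 1.16 = 4.43 m from the right end.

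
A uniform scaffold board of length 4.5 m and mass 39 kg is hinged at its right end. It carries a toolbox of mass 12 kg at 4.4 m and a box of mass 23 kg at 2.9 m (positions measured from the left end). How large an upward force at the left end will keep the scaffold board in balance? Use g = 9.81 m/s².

F ≈ 274 N

Taking torques about the right end:
Beam weight: 39 × 9.81 = 382.6 N down at 2.25 m → arm 2.25 m, τ = 382.6 × 2.25 = 860.9 N·m counterclockwise.
Toolbox: 12 × 9.81 = 117.7 N down at 4.4 m → arm 0.1 m, τ = 117.7 × 0.1 = 11.77 N·m counterclockwise.
Box: 23 × 9.81 = 225.6 N down at 2.9 m → arm 1.6 m, τ = 225.6 × 1.6 = 361 N·m counterclockwise.
Net moment of the loads = 1234 N·m counterclockwise.
The upward force F acts at the left end, arm 4.5 m, giving F × 4.5 clockwise.
Setting net torque to zero: F × 4.5 = 1234 → F = 1234 / 4.5 = 274 N.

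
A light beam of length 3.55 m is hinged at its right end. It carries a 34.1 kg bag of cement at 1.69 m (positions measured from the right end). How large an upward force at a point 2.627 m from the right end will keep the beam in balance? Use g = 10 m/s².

F ≈ 219 N

Choose the right end as the axis so the unknown pivot reaction has zero arm there.
Bag of cement: 34.1 × 10 = 341 N down at 1.69 m → arm 1.69 m, τ = 341 × 1.69 = 576.3 N·m counterclockwise.
Net moment of the loads = 576.3 N·m counterclockwise.
The upward force F acts at a point 2.627 m from the right end, arm 2.627 m, giving F × 2.627 clockwise.
For rotational equilibrium, F × 2.627 = 576.3, so F = 576.3 / 2.627 = 219 N.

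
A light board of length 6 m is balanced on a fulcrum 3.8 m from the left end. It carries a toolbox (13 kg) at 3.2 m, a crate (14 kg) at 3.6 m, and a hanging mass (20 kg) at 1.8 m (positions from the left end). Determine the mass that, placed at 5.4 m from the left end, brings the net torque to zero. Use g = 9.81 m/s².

m ≈ 31.6 kg

About the fulcrum (at 3.8 m from the left end):
Toolbox: 13 × 9.81 = 127.5 N down at 3.2 m → arm 0.6 m, τ = 127.5 × 0.6 = 76.5 N·m counterclockwise.
Crate: 14 × 9.81 = 137.3 N down at 3.6 m → arm 0.2 m, τ = 137.3 × 0.2 = 27.46 N·m counterclockwise.
Hanging mass: 20 × 9.81 = 196.2 N down at 1.8 m → arm 2 m, τ = 196.2 × 2 = 392.4 N·m counterclockwise.
Net moment of known loads = 496.4 N·m counterclockwise.
An unknown mass m at 5.4 m has arm 1.6 m; its moment is m·g·1.6 clockwise.
Balancing moments: m × 9.81 × 1.6 = 496.4, giving m = 496.4 / (9.81 × 1.6) = 31.6 kg.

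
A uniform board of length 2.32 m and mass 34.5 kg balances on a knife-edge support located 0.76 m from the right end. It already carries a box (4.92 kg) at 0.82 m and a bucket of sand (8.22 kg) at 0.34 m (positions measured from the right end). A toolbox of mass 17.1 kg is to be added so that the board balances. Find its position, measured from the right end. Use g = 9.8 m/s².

About the knife-edge support (at 0.76 m from the right end):
Beam weight: 34.5 × 9.8 = 338.1 N down at 1.16 m → arm 0.4 m, τ = 338.1 × 0.4 = 135.2 N·m counterclockwise.
Box: 4.92 × 9.8 = 48.22 N down at 0.82 m → arm 0.06 m, τ = 48.22 × 0.06 = 2.893 N·m counterclockwise.
Bucket of sand: 8.22 × 9.8 = 80.56 N down at 0.34 m → arm 0.42 m, τ = 80.56 × 0.42 = 33.84 N·m clockwise.
Net moment of existing loads = 104.3 N·m counterclockwise.
The toolbox weighs 17.1 × 9.8 = 167.6 N and must supply an equal clockwise moment, so its lever arm about the knife-edge support is 104.3 / 167.6 = 0.622 m.
That puts it at 0.76 − 0.622 = 0.138 m from the right end.

x ≈ 0.138 m from the right end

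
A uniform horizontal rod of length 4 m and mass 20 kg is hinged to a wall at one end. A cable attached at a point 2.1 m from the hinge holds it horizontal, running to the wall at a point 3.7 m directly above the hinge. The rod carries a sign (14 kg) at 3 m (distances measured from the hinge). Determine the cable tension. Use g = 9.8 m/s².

T ≈ 440 N

About the hinge:
Beam weight: 20 × 9.8 = 196 N down at 2 m → arm 2 m, τ = 196 × 2 = 392 N·m clockwise.
Sign: 14 × 9.8 = 137.2 N down at 3 m → arm 3 m, τ = 137.2 × 3 = 411.6 N·m clockwise.
Total clockwise load moment = 803.6 N·m.
The cable tension T acts at 2.1 m; only its component perpendicular to the rod, T sinθ, produces torque. sinθ = h/√(h²+d²) = 3.7/√(3.7²+2.1²) = 0.8697.
Setting net torque to zero: T × 2.1 × 0.8697 = 803.6 → T = 803.6 / 1.826 = 440 N.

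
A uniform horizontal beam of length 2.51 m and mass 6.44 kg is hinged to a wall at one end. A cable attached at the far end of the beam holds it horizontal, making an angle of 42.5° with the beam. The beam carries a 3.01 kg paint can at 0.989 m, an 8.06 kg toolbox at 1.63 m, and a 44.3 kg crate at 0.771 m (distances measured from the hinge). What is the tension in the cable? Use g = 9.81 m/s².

T ≈ 338 N

Choose the hinge as the axis so the unknown hinge reaction has zero arm there.
Beam weight: 6.44 × 9.81 = 63.18 N down at 1.255 m → arm 1.255 m, τ = 63.18 × 1.255 = 79.29 N·m clockwise.
Paint can: 3.01 × 9.81 = 29.53 N down at 0.989 m → arm 0.989 m, τ = 29.53 × 0.989 = 29.21 N·m clockwise.
Toolbox: 8.06 × 9.81 = 79.07 N down at 1.63 m → arm 1.63 m, τ = 79.07 × 1.63 = 128.9 N·m clockwise.
Crate: 44.3 × 9.81 = 434.6 N down at 0.771 m → arm 0.771 m, τ = 434.6 × 0.771 = 335.1 N·m clockwise.
Total clockwise load moment = 572.5 N·m.
The cable tension T acts at 2.51 m; only its component perpendicular to the beam, T sinθ, produces torque. sin 42.5° = 0.6756.
Setting net torque to zero: T × 2.51 × 0.6756 = 572.5 → T = 572.5 / 1.696 = 338 N.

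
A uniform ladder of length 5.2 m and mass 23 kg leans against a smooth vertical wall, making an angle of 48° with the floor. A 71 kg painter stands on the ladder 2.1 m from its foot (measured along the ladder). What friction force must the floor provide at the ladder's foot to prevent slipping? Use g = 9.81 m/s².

f ≈ 355 N

About the foot of the ladder:
Ladder weight 23×9.81 = 225.6 N acts at 2.6 m along the ladder; its horizontal arm is 2.6·cos48° = 1.74 m → τ = 392.5 N·m clockwise.
Painter: 71×9.81 = 696.5 N at 2.1 m → arm 1.405 m → τ = 978.6 N·m clockwise.
Wall normal N acts horizontally at the top; its moment arm is the height L sinθ = 5.2·sin48° = 3.864 m, counterclockwise.
Στ = 0 ⇒ N × 3.864 = 1371 ⇒ N = 355 N.
ΣFx = 0: friction at the foot balances the wall's push, so f = N_wall = 355 N.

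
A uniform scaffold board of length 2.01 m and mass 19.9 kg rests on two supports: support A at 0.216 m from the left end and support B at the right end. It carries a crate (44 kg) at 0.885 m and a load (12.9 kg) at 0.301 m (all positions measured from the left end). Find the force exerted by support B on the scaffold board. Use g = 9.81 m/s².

R_B ≈ 253 N

Choose support A as the axis so its reaction then has zero moment arm.
Beam weight: 19.9 × 9.81 = 195.2 N down at 1.005 m → arm 0.789 m, τ = 195.2 × 0.789 = 154 N·m clockwise.
Crate: 44 × 9.81 = 431.6 N down at 0.885 m → arm 0.669 m, τ = 431.6 × 0.669 = 288.7 N·m clockwise.
Load: 12.9 × 9.81 = 126.5 N down at 0.301 m → arm 0.085 m, τ = 126.5 × 0.085 = 10.75 N·m clockwise.
Net load moment about support A = 453.4 N·m clockwise.
Reaction R at support B is upward at 2.01 m, arm 1.794 m → moment R × 1.794 counterclockwise.
For rotational equilibrium, R × 1.794 = 453.4, so R = 253 N.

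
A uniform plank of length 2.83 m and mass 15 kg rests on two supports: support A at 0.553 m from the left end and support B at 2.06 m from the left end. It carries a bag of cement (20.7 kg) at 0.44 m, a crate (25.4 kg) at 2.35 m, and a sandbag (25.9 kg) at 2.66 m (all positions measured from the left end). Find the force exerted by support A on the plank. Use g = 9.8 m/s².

R_A ≈ 132 N

Taking torques about support B:
Beam weight: 15 × 9.8 = 147 N down at 1.415 m → arm 0.645 m, τ = 147 × 0.645 = 94.81 N·m counterclockwise.
Bag of cement: 20.7 × 9.8 = 202.9 N down at 0.44 m → arm 1.62 m, τ = 202.9 × 1.62 = 328.7 N·m counterclockwise.
Crate: 25.4 × 9.8 = 248.9 N down at 2.35 m → arm 0.29 m, τ = 248.9 × 0.29 = 72.18 N·m clockwise.
Sandbag: 25.9 × 9.8 = 253.8 N down at 2.66 m → arm 0.6 m, τ = 253.8 × 0.6 = 152.3 N·m clockwise.
Net load moment about support B = 199 N·m counterclockwise.
Reaction R at support A is upward at 0.553 m, arm 1.507 m → moment R × 1.507 clockwise.
For rotational equilibrium, R × 1.507 = 199, so R = 132 N.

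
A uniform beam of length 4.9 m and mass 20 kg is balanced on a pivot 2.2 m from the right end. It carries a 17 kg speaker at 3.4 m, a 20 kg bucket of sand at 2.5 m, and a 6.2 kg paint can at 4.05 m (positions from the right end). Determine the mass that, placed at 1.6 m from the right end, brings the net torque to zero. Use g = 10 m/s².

m ≈ 71.5 kg

Choose the pivot (at 2.2 m from the right end) as the axis so the support reaction has zero arm there.
Beam weight: 20 × 10 = 200 N down at 2.45 m → arm 0.25 m, τ = 200 × 0.25 = 50 N·m counterclockwise.
Speaker: 17 × 10 = 170 N down at 3.4 m → arm 1.2 m, τ = 170 × 1.2 = 204 N·m counterclockwise.
Bucket of sand: 20 × 10 = 200 N down at 2.5 m → arm 0.3 m, τ = 200 × 0.3 = 60 N·m counterclockwise.
Paint can: 6.2 × 10 = 62 N down at 4.05 m → arm 1.85 m, τ = 62 × 1.85 = 114.7 N·m counterclockwise.
Net moment of known loads = 428.7 N·m counterclockwise.
An unknown mass m at 1.6 m has arm 0.6 m; its moment is m·g·0.6 clockwise.
Setting net torque to zero: m × 10 × 0.6 = 428.7 → m = 428.7 / (10 × 0.6) = 71.5 kg.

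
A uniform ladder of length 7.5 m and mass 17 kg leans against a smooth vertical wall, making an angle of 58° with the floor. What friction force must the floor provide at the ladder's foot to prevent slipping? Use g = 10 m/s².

f ≈ 53.1 N

Choose the foot of the ladder as the axis so the floor normal and friction both act there and drop out.
Ladder weight 17×10 = 170 N acts at 3.75 m along the ladder; its horizontal arm is 3.75·cos58° = 1.987 m → τ = 337.8 N·m clockwise.
Wall normal N acts horizontally at the top; its moment arm is the height L sinθ = 7.5·sin58° = 6.36 m, counterclockwise.
Στ = 0 ⇒ N × 6.36 = 337.8 ⇒ N = 53.1 N.
ΣFx = 0: friction at the foot balances the wall's push, so f = N_wall = 53.1 N.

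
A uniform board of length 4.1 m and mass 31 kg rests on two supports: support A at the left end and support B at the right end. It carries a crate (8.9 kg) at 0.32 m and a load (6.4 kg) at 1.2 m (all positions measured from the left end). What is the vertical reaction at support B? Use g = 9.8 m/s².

R_B ≈ 177 N

Choose support A as the axis so its reaction then has zero moment arm.
Beam weight: 31 × 9.8 = 303.8 N down at 2.05 m → arm 2.05 m, τ = 303.8 × 2.05 = 622.8 N·m clockwise.
Crate: 8.9 × 9.8 = 87.22 N down at 0.32 m → arm 0.32 m, τ = 87.22 × 0.32 = 27.91 N·m clockwise.
Load: 6.4 × 9.8 = 62.72 N down at 1.2 m → arm 1.2 m, τ = 62.72 × 1.2 = 75.26 N·m clockwise.
Net load moment about support A = 726 N·m clockwise.
Reaction R at support B is upward at 4.1 m, arm 4.1 m → moment R × 4.1 counterclockwise.
Στ = 0 ⇒ R × 4.1 = 726 ⇒ R = 177 N.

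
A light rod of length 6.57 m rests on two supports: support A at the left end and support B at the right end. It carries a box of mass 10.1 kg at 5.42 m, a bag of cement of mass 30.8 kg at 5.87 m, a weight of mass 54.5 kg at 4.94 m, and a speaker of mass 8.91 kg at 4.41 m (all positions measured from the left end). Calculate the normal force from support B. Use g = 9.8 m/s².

Take moments about support A.
Box: 10.1 × 9.8 = 98.98 N down at 5.42 m → arm 5.42 m, τ = 98.98 × 5.42 = 536.5 N·m clockwise.
Bag of cement: 30.8 × 9.8 = 301.8 N down at 5.87 m → arm 5.87 m, τ = 301.8 × 5.87 = 1772 N·m clockwise.
Weight: 54.5 × 9.8 = 534.1 N down at 4.94 m → arm 4.94 m, τ = 534.1 × 4.94 = 2638 N·m clockwise.
Speaker: 8.91 × 9.8 = 87.32 N down at 4.41 m → arm 4.41 m, τ = 87.32 × 4.41 = 385.1 N·m clockwise.
Net load moment about support A = 5332 N·m clockwise.
Reaction R at support B is upward at 6.57 m, arm 6.57 m → moment R × 6.57 counterclockwise.
For rotational equilibrium, R × 6.57 = 5332, so R = 812 N.

R_B ≈ 812 N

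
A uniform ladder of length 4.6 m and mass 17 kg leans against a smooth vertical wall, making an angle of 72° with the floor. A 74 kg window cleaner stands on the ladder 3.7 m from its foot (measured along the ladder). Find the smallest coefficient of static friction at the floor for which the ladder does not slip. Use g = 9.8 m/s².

Sum moments about the foot of the ladder (the floor normal and friction both act there and drop out).
Ladder weight 17×9.8 = 166.6 N acts at 2.3 m along the ladder; its horizontal arm is 2.3·cos72° = 0.7107 m → τ = 118.4 N·m clockwise.
Window cleaner: 74×9.8 = 725.2 N at 3.7 m → arm 1.143 m → τ = 828.9 N·m clockwise.
Wall normal N acts horizontally at the top; its moment arm is the height L sinθ = 4.6·sin72° = 4.375 m, counterclockwise.
For rotational equilibrium, N × 4.375 = 947.3, so N = 216.5 N.
ΣFx = 0 ⇒ f = N_wall = 216.5 N. ΣFy = 0 ⇒ N_floor = 891.8 N.
μ_min = f / N_floor = 216.5 / 891.8 = 0.243.

μ_min ≈ 0.243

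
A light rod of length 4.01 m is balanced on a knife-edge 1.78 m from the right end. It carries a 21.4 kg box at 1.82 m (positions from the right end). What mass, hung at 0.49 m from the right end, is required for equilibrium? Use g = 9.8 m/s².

Sum moments about the knife-edge (at 1.78 m from the right end) (the support reaction has zero arm there).
Box: 21.4 × 9.8 = 209.7 N down at 1.82 m → arm 0.04 m, τ = 209.7 × 0.04 = 8.388 N·m counterclockwise.
Net moment of known loads = 8.388 N·m counterclockwise.
An unknown mass m at 0.49 m has arm 1.29 m; its moment is m·g·1.29 clockwise.
Balancing moments: m × 9.8 × 1.29 = 8.388, giving m = 8.388 / (9.8 × 1.29) = 0.664 kg.

m ≈ 0.664 kg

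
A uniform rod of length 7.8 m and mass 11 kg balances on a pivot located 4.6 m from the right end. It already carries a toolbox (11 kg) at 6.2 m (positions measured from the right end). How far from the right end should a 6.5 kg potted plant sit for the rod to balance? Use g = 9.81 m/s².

Choose the pivot (at 4.6 m from the right end) as the axis so the support reaction has zero arm there.
Beam weight: 11 × 9.81 = 107.9 N down at 3.9 m → arm 0.7 m, τ = 107.9 × 0.7 = 75.53 N·m clockwise.
Toolbox: 11 × 9.81 = 107.9 N down at 6.2 m → arm 1.6 m, τ = 107.9 × 1.6 = 172.6 N·m counterclockwise.
Net moment of existing loads = 97.07 N·m counterclockwise.
The potted plant weighs 6.5 × 9.81 = 63.77 N and must supply an equal clockwise moment, so its lever arm about the pivot is 97.07 / 63.77 = 1.52 m.
That puts it at 4.6 − 1.52 = 3.08 m from the right end.

x ≈ 3.08 m from the right end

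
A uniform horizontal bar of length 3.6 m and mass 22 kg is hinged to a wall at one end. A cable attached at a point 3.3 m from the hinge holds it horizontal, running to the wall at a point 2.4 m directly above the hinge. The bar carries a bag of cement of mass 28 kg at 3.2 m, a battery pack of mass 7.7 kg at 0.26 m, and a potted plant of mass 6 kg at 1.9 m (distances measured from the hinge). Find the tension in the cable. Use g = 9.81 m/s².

T ≈ 721 N

About the hinge:
Beam weight: 22 × 9.81 = 215.8 N down at 1.8 m → arm 1.8 m, τ = 215.8 × 1.8 = 388.4 N·m clockwise.
Bag of cement: 28 × 9.81 = 274.7 N down at 3.2 m → arm 3.2 m, τ = 274.7 × 3.2 = 879 N·m clockwise.
Battery pack: 7.7 × 9.81 = 75.54 N down at 0.26 m → arm 0.26 m, τ = 75.54 × 0.26 = 19.64 N·m clockwise.
Potted plant: 6 × 9.81 = 58.86 N down at 1.9 m → arm 1.9 m, τ = 58.86 × 1.9 = 111.8 N·m clockwise.
Total clockwise load moment = 1399 N·m.
The cable tension T acts at 3.3 m; only its component perpendicular to the bar, T sinθ, produces torque. sinθ = h/√(h²+d²) = 2.4/√(2.4²+3.3²) = 0.5882.
Στ = 0 ⇒ T × 3.3 × 0.5882 = 1399 ⇒ T = 1399 / 1.941 = 721 N.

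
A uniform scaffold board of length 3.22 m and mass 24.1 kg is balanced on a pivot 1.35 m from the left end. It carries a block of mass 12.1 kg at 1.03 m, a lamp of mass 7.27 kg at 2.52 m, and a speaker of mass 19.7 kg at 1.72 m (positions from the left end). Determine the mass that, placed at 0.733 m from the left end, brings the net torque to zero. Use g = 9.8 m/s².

Taking torques about the pivot (at 1.35 m from the left end):
Beam weight: 24.1 × 9.8 = 236.2 N down at 1.61 m → arm 0.26 m, τ = 236.2 × 0.26 = 61.41 N·m clockwise.
Block: 12.1 × 9.8 = 118.6 N down at 1.03 m → arm 0.32 m, τ = 118.6 × 0.32 = 37.95 N·m counterclockwise.
Lamp: 7.27 × 9.8 = 71.25 N down at 2.52 m → arm 1.17 m, τ = 71.25 × 1.17 = 83.36 N·m clockwise.
Speaker: 19.7 × 9.8 = 193.1 N down at 1.72 m → arm 0.37 m, τ = 193.1 × 0.37 = 71.45 N·m clockwise.
Net moment of known loads = 178.3 N·m clockwise.
An unknown mass m at 0.733 m has arm 0.617 m; its moment is m·g·0.617 counterclockwise.
Balancing moments: m × 9.8 × 0.617 = 178.3, giving m = 178.3 / (9.8 × 0.617) = 29.5 kg.

m ≈ 29.5 kg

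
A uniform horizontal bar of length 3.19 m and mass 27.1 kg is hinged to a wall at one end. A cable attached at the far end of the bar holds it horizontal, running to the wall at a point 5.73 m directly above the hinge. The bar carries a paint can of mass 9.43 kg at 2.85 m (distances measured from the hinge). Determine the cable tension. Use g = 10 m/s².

T ≈ 252 N

Choose the hinge as the axis so the unknown hinge reaction has zero arm there.
Beam weight: 27.1 × 10 = 271 N down at 1.595 m → arm 1.595 m, τ = 271 × 1.595 = 432.2 N·m clockwise.
Paint can: 9.43 × 10 = 94.3 N down at 2.85 m → arm 2.85 m, τ = 94.3 × 2.85 = 268.8 N·m clockwise.
Total clockwise load moment = 701 N·m.
The cable tension T acts at 3.19 m; only its component perpendicular to the bar, T sinθ, produces torque. sinθ = h/√(h²+d²) = 5.73/√(5.73²+3.19²) = 0.8737.
Στ = 0 ⇒ T × 3.19 × 0.8737 = 701 ⇒ T = 701 / 2.787 = 252 N.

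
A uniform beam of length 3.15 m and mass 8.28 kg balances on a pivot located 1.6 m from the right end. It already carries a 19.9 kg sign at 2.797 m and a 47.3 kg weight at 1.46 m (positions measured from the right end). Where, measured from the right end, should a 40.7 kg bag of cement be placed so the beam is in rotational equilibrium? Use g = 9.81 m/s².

Choose the pivot (at 1.6 m from the right end) as the axis so the support reaction has zero arm there.
Beam weight: 8.28 × 9.81 = 81.23 N down at 1.575 m → arm 0.025 m, τ = 81.23 × 0.025 = 2.031 N·m clockwise.
Sign: 19.9 × 9.81 = 195.2 N down at 2.797 m → arm 1.197 m, τ = 195.2 × 1.197 = 233.7 N·m counterclockwise.
Weight: 47.3 × 9.81 = 464 N down at 1.46 m → arm 0.14 m, τ = 464 × 0.14 = 64.96 N·m clockwise.
Net moment of existing loads = 166.7 N·m counterclockwise.
The bag of cement weighs 40.7 × 9.81 = 399.3 N and must supply an equal clockwise moment, so its lever arm about the pivot is 166.7 / 399.3 = 0.417 m.
That puts it at 1.6 − 0.417 = 1.18 m from the right end.

x ≈ 1.18 m from the right end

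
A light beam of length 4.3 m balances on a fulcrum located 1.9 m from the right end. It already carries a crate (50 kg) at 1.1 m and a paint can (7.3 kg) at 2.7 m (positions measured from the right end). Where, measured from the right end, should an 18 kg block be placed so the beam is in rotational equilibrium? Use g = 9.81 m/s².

About the fulcrum (at 1.9 m from the right end):
Crate: 50 × 9.81 = 490.5 N down at 1.1 m → arm 0.8 m, τ = 490.5 × 0.8 = 392.4 N·m clockwise.
Paint can: 7.3 × 9.81 = 71.61 N down at 2.7 m → arm 0.8 m, τ = 71.61 × 0.8 = 57.29 N·m counterclockwise.
Net moment of existing loads = 335.1 N·m clockwise.
The block weighs 18 × 9.81 = 176.6 N and must supply an equal counterclockwise moment, so its lever arm about the fulcrum is 335.1 / 176.6 = 1.9 m.
That puts it at 1.9 + 1.9 = 3.8 m from the right end.

x ≈ 3.8 m from the right end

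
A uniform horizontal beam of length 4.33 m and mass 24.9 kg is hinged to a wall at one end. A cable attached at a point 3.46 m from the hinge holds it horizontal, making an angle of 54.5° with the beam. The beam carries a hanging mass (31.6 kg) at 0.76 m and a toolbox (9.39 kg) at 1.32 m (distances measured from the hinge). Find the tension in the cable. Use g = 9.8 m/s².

Sum moments about the hinge (the unknown hinge reaction has zero arm there).
Beam weight: 24.9 × 9.8 = 244 N down at 2.165 m → arm 2.165 m, τ = 244 × 2.165 = 528.3 N·m clockwise.
Hanging mass: 31.6 × 9.8 = 309.7 N down at 0.76 m → arm 0.76 m, τ = 309.7 × 0.76 = 235.4 N·m clockwise.
Toolbox: 9.39 × 9.8 = 92.02 N down at 1.32 m → arm 1.32 m, τ = 92.02 × 1.32 = 121.5 N·m clockwise.
Total clockwise load moment = 885.2 N·m.
The cable tension T acts at 3.46 m; only its component perpendicular to the beam, T sinθ, produces torque. sin 54.5° = 0.8141.
Στ = 0 ⇒ T × 3.46 × 0.8141 = 885.2 ⇒ T = 885.2 / 2.817 = 314 N.

T ≈ 314 N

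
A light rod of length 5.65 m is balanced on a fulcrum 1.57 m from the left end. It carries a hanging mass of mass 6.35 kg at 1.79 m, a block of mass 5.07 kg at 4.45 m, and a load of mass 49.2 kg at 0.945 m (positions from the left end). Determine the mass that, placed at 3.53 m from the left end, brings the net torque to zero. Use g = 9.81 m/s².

Choose the fulcrum (at 1.57 m from the left end) as the axis so the support reaction has zero arm there.
Hanging mass: 6.35 × 9.81 = 62.29 N down at 1.79 m → arm 0.22 m, τ = 62.29 × 0.22 = 13.7 N·m clockwise.
Block: 5.07 × 9.81 = 49.74 N down at 4.45 m → arm 2.88 m, τ = 49.74 × 2.88 = 143.3 N·m clockwise.
Load: 49.2 × 9.81 = 482.7 N down at 0.945 m → arm 0.625 m, τ = 482.7 × 0.625 = 301.7 N·m counterclockwise.
Net moment of known loads = 144.7 N·m counterclockwise.
An unknown mass m at 3.53 m has arm 1.96 m; its moment is m·g·1.96 clockwise.
Setting net torque to zero: m × 9.81 × 1.96 = 144.7 → m = 144.7 / (9.81 × 1.96) = 7.53 kg.

m ≈ 7.53 kg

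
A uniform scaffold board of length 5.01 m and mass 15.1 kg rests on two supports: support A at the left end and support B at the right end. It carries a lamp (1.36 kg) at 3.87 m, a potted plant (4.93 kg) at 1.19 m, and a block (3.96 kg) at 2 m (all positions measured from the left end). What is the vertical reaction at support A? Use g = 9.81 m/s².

Choose support B as the axis so its reaction then has zero moment arm.
Beam weight: 15.1 × 9.81 = 148.1 N down at 2.505 m → arm 2.505 m, τ = 148.1 × 2.505 = 371 N·m counterclockwise.
Lamp: 1.36 × 9.81 = 13.34 N down at 3.87 m → arm 1.14 m, τ = 13.34 × 1.14 = 15.21 N·m counterclockwise.
Potted plant: 4.93 × 9.81 = 48.36 N down at 1.19 m → arm 3.82 m, τ = 48.36 × 3.82 = 184.7 N·m counterclockwise.
Block: 3.96 × 9.81 = 38.85 N down at 2 m → arm 3.01 m, τ = 38.85 × 3.01 = 116.9 N·m counterclockwise.
Net load moment about support B = 687.8 N·m counterclockwise.
Reaction R at support A is upward at 0 m, arm 5.01 m → moment R × 5.01 clockwise.
Balancing moments: R × 5.01 = 687.8, giving R = 137 N.

R_A ≈ 137 N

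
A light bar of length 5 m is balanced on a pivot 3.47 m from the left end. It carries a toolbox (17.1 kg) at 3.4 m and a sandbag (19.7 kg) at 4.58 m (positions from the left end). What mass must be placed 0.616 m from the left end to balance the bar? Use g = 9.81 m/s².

Take moments about the pivot (at 3.47 m from the left end).
Toolbox: 17.1 × 9.81 = 167.8 N down at 3.4 m → arm 0.07 m, τ = 167.8 × 0.07 = 11.75 N·m counterclockwise.
Sandbag: 19.7 × 9.81 = 193.3 N down at 4.58 m → arm 1.11 m, τ = 193.3 × 1.11 = 214.6 N·m clockwise.
Net moment of known loads = 202.8 N·m clockwise.
An unknown mass m at 0.616 m has arm 2.854 m; its moment is m·g·2.854 counterclockwise.
Setting net torque to zero: m × 9.81 × 2.854 = 202.8 → m = 202.8 / (9.81 × 2.854) = 7.24 kg.

m ≈ 7.24 kg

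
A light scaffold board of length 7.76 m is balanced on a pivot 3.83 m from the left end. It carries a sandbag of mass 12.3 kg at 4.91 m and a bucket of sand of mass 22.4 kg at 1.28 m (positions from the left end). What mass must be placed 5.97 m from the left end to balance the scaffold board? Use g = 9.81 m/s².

Choose the pivot (at 3.83 m from the left end) as the axis so the support reaction has zero arm there.
Sandbag: 12.3 × 9.81 = 120.7 N down at 4.91 m → arm 1.08 m, τ = 120.7 × 1.08 = 130.4 N·m clockwise.
Bucket of sand: 22.4 × 9.81 = 219.7 N down at 1.28 m → arm 2.55 m, τ = 219.7 × 2.55 = 560.2 N·m counterclockwise.
Net moment of known loads = 429.8 N·m counterclockwise.
An unknown mass m at 5.97 m has arm 2.14 m; its moment is m·g·2.14 clockwise.
Balancing moments: m × 9.81 × 2.14 = 429.8, giving m = 429.8 / (9.81 × 2.14) = 20.5 kg.

m ≈ 20.5 kg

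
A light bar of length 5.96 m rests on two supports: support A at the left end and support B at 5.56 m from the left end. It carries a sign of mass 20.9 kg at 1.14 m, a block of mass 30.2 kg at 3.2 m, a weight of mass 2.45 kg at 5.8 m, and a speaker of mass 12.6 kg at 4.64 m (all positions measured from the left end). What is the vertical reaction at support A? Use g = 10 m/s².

R_A ≈ 314 N

Choose support B as the axis so its reaction then has zero moment arm.
Sign: 20.9 × 10 = 209 N down at 1.14 m → arm 4.42 m, τ = 209 × 4.42 = 923.8 N·m counterclockwise.
Block: 30.2 × 10 = 302 N down at 3.2 m → arm 2.36 m, τ = 302 × 2.36 = 712.7 N·m counterclockwise.
Weight: 2.45 × 10 = 24.5 N down at 5.8 m → arm 0.24 m, τ = 24.5 × 0.24 = 5.88 N·m clockwise.
Speaker: 12.6 × 10 = 126 N down at 4.64 m → arm 0.92 m, τ = 126 × 0.92 = 115.9 N·m counterclockwise.
Net load moment about support B = 1747 N·m counterclockwise.
Reaction R at support A is upward at 0 m, arm 5.56 m → moment R × 5.56 clockwise.
Setting net torque to zero: R × 5.56 = 1747 → R = 314 N.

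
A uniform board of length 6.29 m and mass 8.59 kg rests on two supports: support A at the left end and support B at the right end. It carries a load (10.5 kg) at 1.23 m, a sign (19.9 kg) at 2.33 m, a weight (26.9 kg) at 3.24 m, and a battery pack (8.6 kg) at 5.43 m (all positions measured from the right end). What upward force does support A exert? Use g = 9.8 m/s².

R_A ≈ 343 N

Choose support B as the axis so its reaction then has zero moment arm.
Beam weight: 8.59 × 9.8 = 84.18 N down at 3.145 m → arm 3.145 m, τ = 84.18 × 3.145 = 264.7 N·m counterclockwise.
Load: 10.5 × 9.8 = 102.9 N down at 1.23 m → arm 1.23 m, τ = 102.9 × 1.23 = 126.6 N·m counterclockwise.
Sign: 19.9 × 9.8 = 195 N down at 2.33 m → arm 2.33 m, τ = 195 × 2.33 = 454.4 N·m counterclockwise.
Weight: 26.9 × 9.8 = 263.6 N down at 3.24 m → arm 3.24 m, τ = 263.6 × 3.24 = 854.1 N·m counterclockwise.
Battery pack: 8.6 × 9.8 = 84.28 N down at 5.43 m → arm 5.43 m, τ = 84.28 × 5.43 = 457.6 N·m counterclockwise.
Net load moment about support B = 2157 N·m counterclockwise.
Reaction R at support A is upward at 6.29 m, arm 6.29 m → moment R × 6.29 clockwise.
Balancing moments: R × 6.29 = 2157, giving R = 343 N.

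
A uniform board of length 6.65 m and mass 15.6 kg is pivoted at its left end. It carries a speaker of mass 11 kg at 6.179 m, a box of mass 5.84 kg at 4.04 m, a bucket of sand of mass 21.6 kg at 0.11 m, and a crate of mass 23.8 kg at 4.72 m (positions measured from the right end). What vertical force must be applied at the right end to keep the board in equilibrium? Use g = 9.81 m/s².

Take moments about the left end.
Beam weight: 15.6 × 9.81 = 153 N down at 3.325 m → arm 3.325 m, τ = 153 × 3.325 = 508.7 N·m clockwise.
Speaker: 11 × 9.81 = 107.9 N down at 6.179 m → arm 0.471 m, τ = 107.9 × 0.471 = 50.82 N·m clockwise.
Box: 5.84 × 9.81 = 57.29 N down at 4.04 m → arm 2.61 m, τ = 57.29 × 2.61 = 149.5 N·m clockwise.
Bucket of sand: 21.6 × 9.81 = 211.9 N down at 0.11 m → arm 6.54 m, τ = 211.9 × 6.54 = 1386 N·m clockwise.
Crate: 23.8 × 9.81 = 233.5 N down at 4.72 m → arm 1.93 m, τ = 233.5 × 1.93 = 450.7 N·m clockwise.
Net moment of the loads = 2546 N·m clockwise.
The upward force F acts at the right end, arm 6.65 m, giving F × 6.65 counterclockwise.
Balancing moments: F × 6.65 = 2546, giving F = 2546 / 6.65 = 383 N.

F ≈ 383 N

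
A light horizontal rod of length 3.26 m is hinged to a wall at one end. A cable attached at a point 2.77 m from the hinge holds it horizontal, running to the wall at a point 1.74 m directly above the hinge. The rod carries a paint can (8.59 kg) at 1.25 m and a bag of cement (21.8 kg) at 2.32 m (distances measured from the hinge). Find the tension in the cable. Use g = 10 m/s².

Take moments about the hinge.
Paint can: 8.59 × 10 = 85.9 N down at 1.25 m → arm 1.25 m, τ = 85.9 × 1.25 = 107.4 N·m clockwise.
Bag of cement: 21.8 × 10 = 218 N down at 2.32 m → arm 2.32 m, τ = 218 × 2.32 = 505.8 N·m clockwise.
Total clockwise load moment = 613.2 N·m.
The cable tension T acts at 2.77 m; only its component perpendicular to the rod, T sinθ, produces torque. sinθ = h/√(h²+d²) = 1.74/√(1.74²+2.77²) = 0.5319.
Setting net torque to zero: T × 2.77 × 0.5319 = 613.2 → T = 613.2 / 1.473 = 416 N.

T ≈ 416 N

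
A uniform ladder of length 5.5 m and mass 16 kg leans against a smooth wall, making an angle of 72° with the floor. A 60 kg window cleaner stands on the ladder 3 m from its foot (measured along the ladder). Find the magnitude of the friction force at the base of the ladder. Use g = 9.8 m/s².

Choose the foot of the ladder as the axis so the floor normal and friction both act there and drop out.
Ladder weight 16×9.8 = 156.8 N acts at 2.75 m along the ladder; its horizontal arm is 2.75·cos72° = 0.8498 m → τ = 133.2 N·m clockwise.
Window cleaner: 60×9.8 = 588 N at 3 m → arm 0.9271 m → τ = 545.1 N·m clockwise.
Wall normal N acts horizontally at the top; its moment arm is the height L sinθ = 5.5·sin72° = 5.231 m, counterclockwise.
For rotational equilibrium, N × 5.231 = 678.3, so N = 130 N.
ΣFx = 0: friction at the foot balances the wall's push, so f = N_wall = 130 N.

f ≈ 130 N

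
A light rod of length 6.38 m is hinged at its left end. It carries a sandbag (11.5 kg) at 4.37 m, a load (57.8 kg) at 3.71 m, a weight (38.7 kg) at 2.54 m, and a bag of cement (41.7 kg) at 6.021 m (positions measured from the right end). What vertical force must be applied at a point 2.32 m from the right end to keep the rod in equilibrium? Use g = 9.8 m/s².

F ≈ 823 N

Choose the left end as the axis so the unknown pivot reaction has zero arm there.
Sandbag: 11.5 × 9.8 = 112.7 N down at 4.37 m → arm 2.01 m, τ = 112.7 × 2.01 = 226.5 N·m clockwise.
Load: 57.8 × 9.8 = 566.4 N down at 3.71 m → arm 2.67 m, τ = 566.4 × 2.67 = 1512 N·m clockwise.
Weight: 38.7 × 9.8 = 379.3 N down at 2.54 m → arm 3.84 m, τ = 379.3 × 3.84 = 1457 N·m clockwise.
Bag of cement: 41.7 × 9.8 = 408.7 N down at 6.021 m → arm 0.359 m, τ = 408.7 × 0.359 = 146.7 N·m clockwise.
Net moment of the loads = 3342 N·m clockwise.
The upward force F acts at a point 2.32 m from the right end, arm 4.06 m, giving F × 4.06 counterclockwise.
Setting net torque to zero: F × 4.06 = 3342 → F = 3342 / 4.06 = 823 N.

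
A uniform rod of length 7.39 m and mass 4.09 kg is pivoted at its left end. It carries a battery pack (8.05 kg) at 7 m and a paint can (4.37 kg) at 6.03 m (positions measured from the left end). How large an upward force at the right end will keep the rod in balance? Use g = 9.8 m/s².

F ≈ 130 N

About the left end:
Beam weight: 4.09 × 9.8 = 40.08 N down at 3.695 m → arm 3.695 m, τ = 40.08 × 3.695 = 148.1 N·m clockwise.
Battery pack: 8.05 × 9.8 = 78.89 N down at 7 m → arm 7 m, τ = 78.89 × 7 = 552.2 N·m clockwise.
Paint can: 4.37 × 9.8 = 42.83 N down at 6.03 m → arm 6.03 m, τ = 42.83 × 6.03 = 258.3 N·m clockwise.
Net moment of the loads = 958.6 N·m clockwise.
The upward force F acts at the right end, arm 7.39 m, giving F × 7.39 counterclockwise.
Στ = 0 ⇒ F × 7.39 = 958.6 ⇒ F = 958.6 / 7.39 = 130 N.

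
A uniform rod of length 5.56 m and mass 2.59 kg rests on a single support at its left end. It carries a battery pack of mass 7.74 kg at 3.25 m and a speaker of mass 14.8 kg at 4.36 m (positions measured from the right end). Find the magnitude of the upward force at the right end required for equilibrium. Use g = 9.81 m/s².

About the left end:
Beam weight: 2.59 × 9.81 = 25.41 N down at 2.78 m → arm 2.78 m, τ = 25.41 × 2.78 = 70.64 N·m clockwise.
Battery pack: 7.74 × 9.81 = 75.93 N down at 3.25 m → arm 2.31 m, τ = 75.93 × 2.31 = 175.4 N·m clockwise.
Speaker: 14.8 × 9.81 = 145.2 N down at 4.36 m → arm 1.2 m, τ = 145.2 × 1.2 = 174.2 N·m clockwise.
Net moment of the loads = 420.2 N·m clockwise.
The upward force F acts at the right end, arm 5.56 m, giving F × 5.56 counterclockwise.
Στ = 0 ⇒ F × 5.56 = 420.2 ⇒ F = 420.2 / 5.56 = 75.6 N.

F ≈ 75.6 N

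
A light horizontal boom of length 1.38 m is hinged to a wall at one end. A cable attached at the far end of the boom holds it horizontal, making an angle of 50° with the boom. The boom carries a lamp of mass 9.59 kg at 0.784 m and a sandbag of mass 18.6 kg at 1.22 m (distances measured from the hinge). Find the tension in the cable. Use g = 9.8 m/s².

Take moments about the hinge.
Lamp: 9.59 × 9.8 = 93.98 N down at 0.784 m → arm 0.784 m, τ = 93.98 × 0.784 = 73.68 N·m clockwise.
Sandbag: 18.6 × 9.8 = 182.3 N down at 1.22 m → arm 1.22 m, τ = 182.3 × 1.22 = 222.4 N·m clockwise.
Total clockwise load moment = 296.1 N·m.
The cable tension T acts at 1.38 m; only its component perpendicular to the boom, T sinθ, produces torque. sin 50° = 0.766.
Στ = 0 ⇒ T × 1.38 × 0.766 = 296.1 ⇒ T = 296.1 / 1.057 = 280 N.

T ≈ 280 N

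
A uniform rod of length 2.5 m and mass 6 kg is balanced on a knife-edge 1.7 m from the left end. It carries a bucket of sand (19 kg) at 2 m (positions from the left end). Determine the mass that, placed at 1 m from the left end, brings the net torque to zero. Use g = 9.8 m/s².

m ≈ 4.29 kg

About the knife-edge (at 1.7 m from the left end):
Beam weight: 6 × 9.8 = 58.8 N down at 1.25 m → arm 0.45 m, τ = 58.8 × 0.45 = 26.46 N·m counterclockwise.
Bucket of sand: 19 × 9.8 = 186.2 N down at 2 m → arm 0.3 m, τ = 186.2 × 0.3 = 55.86 N·m clockwise.
Net moment of known loads = 29.4 N·m clockwise.
An unknown mass m at 1 m has arm 0.7 m; its moment is m·g·0.7 counterclockwise.
Setting net torque to zero: m × 9.8 × 0.7 = 29.4 → m = 29.4 / (9.8 × 0.7) = 4.29 kg.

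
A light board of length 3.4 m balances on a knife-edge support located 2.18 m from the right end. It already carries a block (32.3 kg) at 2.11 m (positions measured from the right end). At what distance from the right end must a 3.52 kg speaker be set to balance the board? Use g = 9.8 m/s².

Sum moments about the knife-edge support (at 2.18 m from the right end) (the support reaction has zero arm there).
Block: 32.3 × 9.8 = 316.5 N down at 2.11 m → arm 0.07 m, τ = 316.5 × 0.07 = 22.16 N·m clockwise.
Net moment of existing loads = 22.16 N·m clockwise.
The speaker weighs 3.52 × 9.8 = 34.5 N and must supply an equal counterclockwise moment, so its lever arm about the knife-edge support is 22.16 / 34.5 = 0.642 m.
That puts it at 2.18 + 0.642 = 2.82 m from the right end.

x ≈ 2.82 m from the right end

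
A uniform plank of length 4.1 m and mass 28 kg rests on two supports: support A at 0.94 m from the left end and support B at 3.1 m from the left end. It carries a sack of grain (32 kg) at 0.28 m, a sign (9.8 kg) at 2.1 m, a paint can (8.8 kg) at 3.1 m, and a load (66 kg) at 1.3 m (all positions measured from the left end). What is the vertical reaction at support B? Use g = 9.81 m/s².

R_B ≈ 291 N

Sum moments about support A (its reaction then has zero moment arm).
Beam weight: 28 × 9.81 = 274.7 N down at 2.05 m → arm 1.11 m, τ = 274.7 × 1.11 = 304.9 N·m clockwise.
Sack of grain: 32 × 9.81 = 313.9 N down at 0.28 m → arm 0.66 m, τ = 313.9 × 0.66 = 207.2 N·m counterclockwise.
Sign: 9.8 × 9.81 = 96.14 N down at 2.1 m → arm 1.16 m, τ = 96.14 × 1.16 = 111.5 N·m clockwise.
Paint can: 8.8 × 9.81 = 86.33 N down at 3.1 m → arm 2.16 m, τ = 86.33 × 2.16 = 186.5 N·m clockwise.
Load: 66 × 9.81 = 647.5 N down at 1.3 m → arm 0.36 m, τ = 647.5 × 0.36 = 233.1 N·m clockwise.
Net load moment about support A = 628.8 N·m clockwise.
Reaction R at support B is upward at 3.1 m, arm 2.16 m → moment R × 2.16 counterclockwise.
Στ = 0 ⇒ R × 2.16 = 628.8 ⇒ R = 291 N.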